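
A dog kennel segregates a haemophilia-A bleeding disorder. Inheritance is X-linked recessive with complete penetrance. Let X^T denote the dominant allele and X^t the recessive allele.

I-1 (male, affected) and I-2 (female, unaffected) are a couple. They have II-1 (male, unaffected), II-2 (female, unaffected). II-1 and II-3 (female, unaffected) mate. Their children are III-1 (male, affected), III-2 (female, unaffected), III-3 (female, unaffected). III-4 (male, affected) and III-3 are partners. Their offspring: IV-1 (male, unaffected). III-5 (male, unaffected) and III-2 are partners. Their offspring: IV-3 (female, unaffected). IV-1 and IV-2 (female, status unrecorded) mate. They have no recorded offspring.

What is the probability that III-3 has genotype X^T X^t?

II-1 is unaffected, so II-1 is X^T Y.
II-3 is unaffected so carries T and passed t to III-1 (X^t Y), so II-3 is X^T X^t.
Their cross gives offspring ratios 1/2 X^T X^T : 1/2 X^T X^t. Conditioning on III-3 being unaffected, P(X^T X^t) = 1/2 / 1 = 1/2 before taking III-3's own offspring into account.
III-4 is affected, so III-4 is X^t Y.
Now use III-3's offspring. Probability of each recorded status — unaffected son IV-1: 1/2 if III-3 is X^T X^t, 1 if X^T X^T.
Bayes: P(X^T X^t) = 1/2·1/2 / (1/2·1/2 + 1/2·1) = 1/3.

1/3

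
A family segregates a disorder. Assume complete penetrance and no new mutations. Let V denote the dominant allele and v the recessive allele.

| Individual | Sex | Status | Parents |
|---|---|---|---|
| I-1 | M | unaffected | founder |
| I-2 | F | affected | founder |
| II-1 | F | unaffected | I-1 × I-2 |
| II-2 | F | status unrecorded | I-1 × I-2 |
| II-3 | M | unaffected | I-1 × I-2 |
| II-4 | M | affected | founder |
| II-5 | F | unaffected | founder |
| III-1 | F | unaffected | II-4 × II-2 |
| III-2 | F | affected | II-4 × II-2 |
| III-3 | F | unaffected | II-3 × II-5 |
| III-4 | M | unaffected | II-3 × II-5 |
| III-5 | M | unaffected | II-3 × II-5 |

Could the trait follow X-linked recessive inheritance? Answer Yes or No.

No

Under X-linked recessive, II-3 (unaffected, male) cannot arise from I-1 (unaffected) × I-2 (affected).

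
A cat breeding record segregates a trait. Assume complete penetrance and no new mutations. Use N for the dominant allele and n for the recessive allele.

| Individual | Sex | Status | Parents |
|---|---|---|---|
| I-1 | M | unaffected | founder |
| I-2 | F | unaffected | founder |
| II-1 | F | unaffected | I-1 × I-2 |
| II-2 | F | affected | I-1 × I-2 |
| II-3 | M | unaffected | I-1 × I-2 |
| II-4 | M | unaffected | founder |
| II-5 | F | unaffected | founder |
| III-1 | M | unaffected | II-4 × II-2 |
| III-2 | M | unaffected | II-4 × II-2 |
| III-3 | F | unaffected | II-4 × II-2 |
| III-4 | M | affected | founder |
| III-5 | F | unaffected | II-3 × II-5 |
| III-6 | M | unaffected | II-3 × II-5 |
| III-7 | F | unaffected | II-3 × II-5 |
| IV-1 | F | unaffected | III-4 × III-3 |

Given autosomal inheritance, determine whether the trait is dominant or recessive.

recessive

I-1 and I-2 are both unaffected yet have an affected child II-2. Under dominance, an affected child requires at least one affected parent, so the trait cannot be dominant.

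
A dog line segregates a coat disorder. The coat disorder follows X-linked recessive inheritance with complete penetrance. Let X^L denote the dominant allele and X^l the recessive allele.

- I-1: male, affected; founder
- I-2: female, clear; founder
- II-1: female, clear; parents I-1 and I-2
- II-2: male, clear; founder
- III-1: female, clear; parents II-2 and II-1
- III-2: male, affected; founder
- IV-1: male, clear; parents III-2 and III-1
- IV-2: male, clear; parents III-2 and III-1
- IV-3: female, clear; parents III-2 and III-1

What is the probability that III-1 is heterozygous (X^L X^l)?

II-2 is clear, so II-2 is X^L Y.
II-1 is clear so carries L and received l from I-1 (X^l Y), so II-1 is X^L X^l.
Their cross gives offspring ratios 1/2 X^L X^L : 1/2 X^L X^l. Conditioning on III-1 being clear, P(X^L X^l) = 1/2 / 1 = 1/2 before taking III-1's own offspring into account.
III-2 is affected, so III-2 is X^l Y.
Now use III-1's offspring. Probability of each recorded status — clear son IV-1: 1/2 if III-1 is X^L X^l, 1 if X^L X^L; clear son IV-2: 1/2 if III-1 is X^L X^l, 1 if X^L X^L; clear daughter IV-3: 1/2 if III-1 is X^L X^l, 1 if X^L X^L.
Bayes: P(X^L X^l) = 1/2·1/8 / (1/2·1/8 + 1/2·1) = 1/9.

1/9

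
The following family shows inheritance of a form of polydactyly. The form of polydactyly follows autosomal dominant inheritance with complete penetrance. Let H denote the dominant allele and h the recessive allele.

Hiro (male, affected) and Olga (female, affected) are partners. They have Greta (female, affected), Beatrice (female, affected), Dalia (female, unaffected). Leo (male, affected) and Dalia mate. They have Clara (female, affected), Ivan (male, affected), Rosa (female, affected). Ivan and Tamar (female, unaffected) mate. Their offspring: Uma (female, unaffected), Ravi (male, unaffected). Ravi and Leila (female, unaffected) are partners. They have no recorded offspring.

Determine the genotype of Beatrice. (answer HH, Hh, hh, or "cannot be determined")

cannot be determined

Beatrice's phenotype allows HH or Hh, and no parent or child forces a single allele at both positions; consistent genotype assignments exist with Beatrice as HH or Hh.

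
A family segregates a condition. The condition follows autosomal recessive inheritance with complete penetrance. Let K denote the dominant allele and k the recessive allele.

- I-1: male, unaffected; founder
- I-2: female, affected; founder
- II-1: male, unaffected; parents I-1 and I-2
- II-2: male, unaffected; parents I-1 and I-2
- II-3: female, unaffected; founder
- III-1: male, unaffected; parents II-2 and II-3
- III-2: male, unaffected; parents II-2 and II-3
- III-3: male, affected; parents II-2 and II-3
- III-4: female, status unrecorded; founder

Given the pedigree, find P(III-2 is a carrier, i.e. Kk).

II-2 is unaffected so carries K and received k from I-2 (kk), so II-2 is Kk.
II-3 is unaffected so carries K and passed k to III-3 (kk), so II-3 is Kk.
Their cross gives offspring ratios 1/4 KK : 1/2 Kk : 1/4 kk. Conditioning on III-2 being unaffected, P(Kk) = 1/2 / 3/4 = 2/3.

2/3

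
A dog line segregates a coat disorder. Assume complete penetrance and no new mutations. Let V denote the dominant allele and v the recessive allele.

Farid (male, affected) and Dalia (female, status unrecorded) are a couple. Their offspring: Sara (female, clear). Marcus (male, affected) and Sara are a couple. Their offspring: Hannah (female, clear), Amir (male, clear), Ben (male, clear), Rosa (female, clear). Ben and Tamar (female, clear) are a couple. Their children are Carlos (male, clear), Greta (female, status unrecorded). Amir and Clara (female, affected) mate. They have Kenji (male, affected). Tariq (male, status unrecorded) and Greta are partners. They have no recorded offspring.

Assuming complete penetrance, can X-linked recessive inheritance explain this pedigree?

Yes

A consistent assignment under X-linked recessive exists: Farid X^v Y, Dalia X^V X^V, Sara X^V X^v, Marcus X^v Y, Hannah X^V X^v, Amir X^V Y, Ben X^V Y, Rosa X^V X^v, Tamar X^V X^V, Clara X^v X^v, Carlos X^V Y, Greta X^V X^V, Tariq X^V Y, Kenji X^v Y.
In this assignment every recorded phenotype matches its genotype and every non-founder's genotype is obtainable from its parents' genotypes, so the pedigree is consistent.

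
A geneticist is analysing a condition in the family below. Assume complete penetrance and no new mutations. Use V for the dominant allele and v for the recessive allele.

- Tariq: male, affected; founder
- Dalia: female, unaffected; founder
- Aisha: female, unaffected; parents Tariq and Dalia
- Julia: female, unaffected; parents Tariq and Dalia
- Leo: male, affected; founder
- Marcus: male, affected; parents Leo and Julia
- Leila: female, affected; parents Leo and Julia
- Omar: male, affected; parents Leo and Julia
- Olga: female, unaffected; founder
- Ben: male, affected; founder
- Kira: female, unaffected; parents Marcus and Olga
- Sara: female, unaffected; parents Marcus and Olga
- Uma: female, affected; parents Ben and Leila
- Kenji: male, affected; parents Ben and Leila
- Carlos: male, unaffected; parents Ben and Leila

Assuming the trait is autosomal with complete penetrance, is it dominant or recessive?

dominant

Ben and Leila are both affected yet have an unaffected child Carlos. Under a recessive model two affected parents are homozygous and every child would be affected, so the trait cannot be recessive.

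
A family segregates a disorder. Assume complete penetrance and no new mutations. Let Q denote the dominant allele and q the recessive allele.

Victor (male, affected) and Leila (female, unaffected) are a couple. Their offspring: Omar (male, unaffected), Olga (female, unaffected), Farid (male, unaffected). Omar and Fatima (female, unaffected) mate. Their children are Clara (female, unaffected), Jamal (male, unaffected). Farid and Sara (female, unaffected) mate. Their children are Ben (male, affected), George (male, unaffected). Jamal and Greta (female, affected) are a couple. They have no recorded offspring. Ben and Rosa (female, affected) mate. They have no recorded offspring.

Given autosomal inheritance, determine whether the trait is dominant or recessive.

recessive

Farid and Sara are both unaffected yet have an affected child Ben. Under dominance, an affected child requires at least one affected parent, so the trait cannot be dominant.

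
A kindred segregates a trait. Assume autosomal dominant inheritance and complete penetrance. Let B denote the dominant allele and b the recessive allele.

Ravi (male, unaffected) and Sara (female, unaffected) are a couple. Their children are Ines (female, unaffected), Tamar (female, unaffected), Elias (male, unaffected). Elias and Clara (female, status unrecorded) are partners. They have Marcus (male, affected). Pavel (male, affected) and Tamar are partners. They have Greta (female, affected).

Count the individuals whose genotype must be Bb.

Obligate heterozygotes: Marcus is affected so carries B and received b from Elias (bb), so Marcus is Bb; Greta is affected so carries B and received b from Tamar (bb), so Greta is Bb.
Every other individual is either homozygous by phenotype or has at least one consistent homozygous assignment, so the count is 2.

2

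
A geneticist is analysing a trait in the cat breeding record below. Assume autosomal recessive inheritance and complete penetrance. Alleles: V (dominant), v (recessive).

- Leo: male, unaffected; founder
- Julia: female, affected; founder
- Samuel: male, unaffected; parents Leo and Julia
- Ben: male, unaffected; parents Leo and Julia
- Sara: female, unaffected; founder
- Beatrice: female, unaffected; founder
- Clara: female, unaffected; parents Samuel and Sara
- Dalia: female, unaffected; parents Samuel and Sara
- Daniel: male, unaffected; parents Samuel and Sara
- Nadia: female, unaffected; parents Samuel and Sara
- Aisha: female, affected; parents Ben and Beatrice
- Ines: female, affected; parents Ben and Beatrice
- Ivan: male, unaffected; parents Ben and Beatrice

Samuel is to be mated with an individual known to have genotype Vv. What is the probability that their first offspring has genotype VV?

1/4

Samuel is unaffected so carries V and received v from Julia (vv), so Samuel is Vv.
The cross gives 1/4 VV : 1/2 Vv : 1/4 vv, so P(offspring has genotype VV) = 1/4.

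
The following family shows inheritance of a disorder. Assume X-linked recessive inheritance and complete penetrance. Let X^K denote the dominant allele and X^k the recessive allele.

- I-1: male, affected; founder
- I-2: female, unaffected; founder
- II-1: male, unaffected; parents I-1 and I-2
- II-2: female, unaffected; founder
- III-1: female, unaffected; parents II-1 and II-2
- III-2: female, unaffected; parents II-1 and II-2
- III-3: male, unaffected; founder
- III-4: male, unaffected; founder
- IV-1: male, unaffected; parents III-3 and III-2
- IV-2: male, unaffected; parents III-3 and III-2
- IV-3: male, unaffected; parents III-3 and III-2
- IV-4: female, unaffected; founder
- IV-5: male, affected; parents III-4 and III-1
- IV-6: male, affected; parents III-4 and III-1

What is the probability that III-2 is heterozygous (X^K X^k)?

1/9

II-1 is unaffected, so II-1 is X^K Y.
II-2 is unaffected so carries K and passed k to III-1 (X^K X^k, whose K came from II-1), so II-2 is X^K X^k.
Their cross gives offspring ratios 1/2 X^K X^K : 1/2 X^K X^k. Conditioning on III-2 being unaffected, P(X^K X^k) = 1/2 / 1 = 1/2 before taking III-2's own offspring into account.
III-3 is unaffected, so III-3 is X^K Y.
Now use III-2's offspring. Probability of each recorded status — unaffected son IV-1: 1/2 if III-2 is X^K X^k, 1 if X^K X^K; unaffected son IV-2: 1/2 if III-2 is X^K X^k, 1 if X^K X^K; unaffected son IV-3: 1/2 if III-2 is X^K X^k, 1 if X^K X^K.
Bayes: P(X^K X^k) = 1/2·1/8 / (1/2·1/8 + 1/2·1) = 1/9.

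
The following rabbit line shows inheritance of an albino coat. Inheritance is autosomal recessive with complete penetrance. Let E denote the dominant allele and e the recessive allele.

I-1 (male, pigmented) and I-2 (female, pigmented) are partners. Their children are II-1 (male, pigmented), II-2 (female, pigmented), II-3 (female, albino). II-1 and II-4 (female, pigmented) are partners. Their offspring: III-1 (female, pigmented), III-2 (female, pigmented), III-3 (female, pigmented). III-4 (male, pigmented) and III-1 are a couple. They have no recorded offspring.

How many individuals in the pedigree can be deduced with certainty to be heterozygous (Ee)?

2

Obligate heterozygotes: I-1 is pigmented so carries E and passed e to II-3 (ee), so I-1 is Ee; I-2 is pigmented so carries E and passed e to II-3 (ee), so I-2 is Ee.
Every other individual is either homozygous by phenotype or has at least one consistent homozygous assignment, so the count is 2.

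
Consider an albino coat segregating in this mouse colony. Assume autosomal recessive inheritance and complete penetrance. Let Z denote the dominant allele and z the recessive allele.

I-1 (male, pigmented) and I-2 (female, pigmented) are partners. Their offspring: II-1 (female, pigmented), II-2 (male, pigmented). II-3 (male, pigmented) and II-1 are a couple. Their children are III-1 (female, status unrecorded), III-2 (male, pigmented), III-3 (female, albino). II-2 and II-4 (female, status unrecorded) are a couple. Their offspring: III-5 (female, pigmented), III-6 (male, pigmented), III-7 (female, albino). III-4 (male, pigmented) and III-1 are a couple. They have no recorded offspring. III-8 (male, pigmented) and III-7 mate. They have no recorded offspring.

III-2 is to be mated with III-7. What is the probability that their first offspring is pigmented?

II-3 is pigmented so carries Z and passed z to III-3 (zz), so II-3 is Zz.
II-1 is pigmented so carries Z and passed z to III-3 (zz), so II-1 is Zz.
III-2 is a pigmented offspring of II-3 (Zz) × II-1 (Zz), whose cross gives 1/4 ZZ : 1/2 Zz : 1/4 zz; conditioning on being pigmented, III-2 is ZZ with probability 1/3, Zz with probability 2/3.
III-7 is albino, so III-7 is zz.
Summing over parental genotype combinations, P(offspring is pigmented) = 1/3·1 + 2/3·1/2 = 2/3.

2/3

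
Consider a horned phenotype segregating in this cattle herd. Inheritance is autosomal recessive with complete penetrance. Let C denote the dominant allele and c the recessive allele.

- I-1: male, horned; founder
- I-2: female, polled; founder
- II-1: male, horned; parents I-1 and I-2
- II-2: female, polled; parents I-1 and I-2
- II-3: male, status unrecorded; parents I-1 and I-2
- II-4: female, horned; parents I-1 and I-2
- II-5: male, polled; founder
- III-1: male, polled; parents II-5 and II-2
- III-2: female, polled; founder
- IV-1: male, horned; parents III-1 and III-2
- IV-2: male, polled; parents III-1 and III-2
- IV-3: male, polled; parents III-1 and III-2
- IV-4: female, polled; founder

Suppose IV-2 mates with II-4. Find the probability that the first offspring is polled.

III-1 is polled so carries C and passed c to IV-1 (cc), so III-1 is Cc.
III-2 is polled so carries C and passed c to IV-1 (cc), so III-2 is Cc.
IV-2 is a polled offspring of III-1 (Cc) × III-2 (Cc), whose cross gives 1/4 CC : 1/2 Cc : 1/4 cc; conditioning on being polled, IV-2 is CC with probability 1/3, Cc with probability 2/3.
II-4 is horned, so II-4 is cc.
Summing over parental genotype combinations, P(offspring is polled) = 1/3·1 + 2/3·1/2 = 2/3.

2/3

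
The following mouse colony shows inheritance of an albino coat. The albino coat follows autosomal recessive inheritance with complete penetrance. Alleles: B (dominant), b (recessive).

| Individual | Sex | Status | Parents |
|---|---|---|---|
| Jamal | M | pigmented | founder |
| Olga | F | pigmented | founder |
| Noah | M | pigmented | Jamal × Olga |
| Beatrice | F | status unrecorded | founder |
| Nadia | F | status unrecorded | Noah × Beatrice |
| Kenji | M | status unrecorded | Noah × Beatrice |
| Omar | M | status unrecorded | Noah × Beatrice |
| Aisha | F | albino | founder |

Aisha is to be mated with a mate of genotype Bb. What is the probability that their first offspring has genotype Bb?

1/2

Aisha is albino, so Aisha is bb.
The cross gives 1/2 Bb : 1/2 bb, so P(offspring has genotype Bb) = 1/2.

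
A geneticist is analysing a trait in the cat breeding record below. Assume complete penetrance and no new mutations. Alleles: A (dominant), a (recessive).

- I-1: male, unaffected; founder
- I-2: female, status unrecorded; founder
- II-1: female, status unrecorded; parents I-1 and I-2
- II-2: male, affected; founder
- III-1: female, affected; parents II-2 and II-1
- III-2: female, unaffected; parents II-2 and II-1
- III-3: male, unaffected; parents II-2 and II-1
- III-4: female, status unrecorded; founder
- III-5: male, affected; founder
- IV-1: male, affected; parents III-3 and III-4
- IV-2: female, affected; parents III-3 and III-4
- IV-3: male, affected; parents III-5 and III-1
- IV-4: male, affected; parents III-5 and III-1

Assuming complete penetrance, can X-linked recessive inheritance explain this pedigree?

No

Under X-linked recessive, IV-2 (affected, female) cannot arise from III-3 (unaffected) × III-4 (unrecorded).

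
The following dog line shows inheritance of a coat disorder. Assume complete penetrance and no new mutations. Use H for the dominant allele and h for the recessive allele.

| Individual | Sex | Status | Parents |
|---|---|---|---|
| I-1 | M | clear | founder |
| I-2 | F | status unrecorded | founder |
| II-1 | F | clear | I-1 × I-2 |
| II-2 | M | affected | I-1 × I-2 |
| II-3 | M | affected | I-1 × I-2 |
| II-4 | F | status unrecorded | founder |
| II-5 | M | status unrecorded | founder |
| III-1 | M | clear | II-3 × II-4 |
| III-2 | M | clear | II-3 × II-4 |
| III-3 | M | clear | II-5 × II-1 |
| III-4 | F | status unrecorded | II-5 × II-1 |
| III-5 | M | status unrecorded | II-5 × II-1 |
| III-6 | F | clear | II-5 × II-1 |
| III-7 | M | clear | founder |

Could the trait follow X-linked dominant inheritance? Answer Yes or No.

Yes

A consistent assignment under X-linked dominant exists: I-1 X^h Y, I-2 X^H X^h, II-1 X^h X^h, II-2 X^H Y, II-3 X^H Y, II-4 X^H X^h, II-5 X^h Y, III-1 X^h Y, III-2 X^h Y, III-3 X^h Y, III-4 X^h X^h, III-5 X^h Y, III-6 X^h X^h, III-7 X^h Y.
In this assignment every recorded phenotype matches its genotype and every non-founder's genotype is obtainable from its parents' genotypes, so the pedigree is consistent.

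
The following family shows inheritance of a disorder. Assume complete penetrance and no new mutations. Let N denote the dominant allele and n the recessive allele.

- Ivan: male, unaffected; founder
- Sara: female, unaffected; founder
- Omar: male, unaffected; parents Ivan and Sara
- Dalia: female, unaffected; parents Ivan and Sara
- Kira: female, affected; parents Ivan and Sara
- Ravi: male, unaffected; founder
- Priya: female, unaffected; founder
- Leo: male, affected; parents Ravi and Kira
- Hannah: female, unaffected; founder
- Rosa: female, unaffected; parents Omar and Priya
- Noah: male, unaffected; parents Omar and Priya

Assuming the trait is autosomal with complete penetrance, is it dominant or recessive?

recessive

Ivan and Sara are both unaffected yet have an affected child Kira. Under dominance, an affected child requires at least one affected parent, so the trait cannot be dominant.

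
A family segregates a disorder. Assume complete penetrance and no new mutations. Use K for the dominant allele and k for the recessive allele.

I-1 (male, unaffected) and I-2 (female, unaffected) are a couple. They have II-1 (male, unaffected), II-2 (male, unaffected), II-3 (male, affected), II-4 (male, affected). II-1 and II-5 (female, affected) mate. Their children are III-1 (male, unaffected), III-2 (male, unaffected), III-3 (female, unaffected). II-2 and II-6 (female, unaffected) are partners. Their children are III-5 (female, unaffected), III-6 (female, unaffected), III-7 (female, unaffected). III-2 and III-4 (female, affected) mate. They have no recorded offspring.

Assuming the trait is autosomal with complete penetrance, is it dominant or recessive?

I-1 and I-2 are both unaffected yet have an affected child II-3. Under dominance, an affected child requires at least one affected parent, so the trait cannot be dominant.

recessive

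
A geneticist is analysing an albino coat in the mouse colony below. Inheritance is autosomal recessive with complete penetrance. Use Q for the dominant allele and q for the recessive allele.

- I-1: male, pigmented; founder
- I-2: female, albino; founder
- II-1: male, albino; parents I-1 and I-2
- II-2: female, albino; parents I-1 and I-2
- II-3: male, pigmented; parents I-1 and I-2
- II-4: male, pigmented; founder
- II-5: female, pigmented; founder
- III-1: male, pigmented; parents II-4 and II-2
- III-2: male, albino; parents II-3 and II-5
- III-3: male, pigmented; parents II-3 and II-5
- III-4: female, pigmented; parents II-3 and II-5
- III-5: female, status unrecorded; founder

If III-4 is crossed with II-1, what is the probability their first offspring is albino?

II-3 is pigmented so carries Q and received q from I-2 (qq), so II-3 is Qq.
II-5 is pigmented so carries Q and passed q to III-2 (qq), so II-5 is Qq.
III-4 is a pigmented offspring of II-3 (Qq) × II-5 (Qq), whose cross gives 1/4 QQ : 1/2 Qq : 1/4 qq; conditioning on being pigmented, III-4 is QQ with probability 1/3, Qq with probability 2/3.
II-1 is albino, so II-1 is qq.
Summing over parental genotype combinations, P(offspring is albino) = 2/3·1/2 = 1/3.

1/3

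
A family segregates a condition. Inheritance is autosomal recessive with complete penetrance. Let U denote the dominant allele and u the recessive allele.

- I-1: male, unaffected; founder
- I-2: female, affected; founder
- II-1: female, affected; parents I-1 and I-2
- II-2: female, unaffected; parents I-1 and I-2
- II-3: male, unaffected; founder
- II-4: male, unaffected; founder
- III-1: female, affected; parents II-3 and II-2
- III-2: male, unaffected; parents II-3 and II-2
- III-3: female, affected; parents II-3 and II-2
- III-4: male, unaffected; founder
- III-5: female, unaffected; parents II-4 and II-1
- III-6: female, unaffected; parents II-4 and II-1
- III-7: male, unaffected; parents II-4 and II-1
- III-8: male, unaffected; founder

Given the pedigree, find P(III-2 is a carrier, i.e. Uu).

2/3

II-3 is unaffected so carries U and passed u to III-1 (uu), so II-3 is Uu.
II-2 is unaffected so carries U and received u from I-2 (uu), so II-2 is Uu.
Their cross gives offspring ratios 1/4 UU : 1/2 Uu : 1/4 uu. Conditioning on III-2 being unaffected, P(Uu) = 1/2 / 3/4 = 2/3.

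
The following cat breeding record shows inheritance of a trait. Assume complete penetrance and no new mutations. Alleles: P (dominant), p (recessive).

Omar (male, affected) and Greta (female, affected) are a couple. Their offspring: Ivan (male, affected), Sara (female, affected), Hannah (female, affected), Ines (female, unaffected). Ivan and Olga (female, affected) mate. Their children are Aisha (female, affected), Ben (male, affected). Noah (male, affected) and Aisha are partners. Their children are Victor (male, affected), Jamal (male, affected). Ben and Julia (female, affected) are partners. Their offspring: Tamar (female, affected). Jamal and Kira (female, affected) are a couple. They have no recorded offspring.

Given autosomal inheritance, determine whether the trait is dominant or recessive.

dominant

Omar and Greta are both affected yet have an unaffected child Ines. Under a recessive model two affected parents are homozygous and every child would be affected, so the trait cannot be recessive.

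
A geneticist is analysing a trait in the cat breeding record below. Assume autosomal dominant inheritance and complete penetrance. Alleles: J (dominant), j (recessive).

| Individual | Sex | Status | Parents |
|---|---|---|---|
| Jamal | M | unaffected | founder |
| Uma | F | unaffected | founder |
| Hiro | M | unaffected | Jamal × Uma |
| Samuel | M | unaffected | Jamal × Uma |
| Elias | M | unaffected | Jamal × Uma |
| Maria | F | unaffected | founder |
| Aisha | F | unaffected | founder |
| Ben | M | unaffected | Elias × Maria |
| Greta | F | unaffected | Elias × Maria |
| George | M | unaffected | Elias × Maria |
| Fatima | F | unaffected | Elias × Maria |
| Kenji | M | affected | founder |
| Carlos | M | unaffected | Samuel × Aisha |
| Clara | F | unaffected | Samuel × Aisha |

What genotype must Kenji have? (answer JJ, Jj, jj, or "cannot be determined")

Kenji's phenotype allows JJ or Jj, and no parent or child forces a single allele at both positions; consistent genotype assignments exist with Kenji as JJ or Jj.

cannot be determined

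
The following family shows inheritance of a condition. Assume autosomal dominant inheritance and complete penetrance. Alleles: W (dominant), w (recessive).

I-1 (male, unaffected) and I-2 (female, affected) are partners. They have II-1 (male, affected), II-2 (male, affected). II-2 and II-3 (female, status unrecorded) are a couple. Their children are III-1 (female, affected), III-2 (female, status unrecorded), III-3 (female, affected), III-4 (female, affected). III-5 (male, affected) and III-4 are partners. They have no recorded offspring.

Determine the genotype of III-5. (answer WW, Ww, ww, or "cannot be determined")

cannot be determined

III-5's phenotype allows WW or Ww, and no parent or child forces a single allele at both positions; consistent genotype assignments exist with III-5 as WW or Ww.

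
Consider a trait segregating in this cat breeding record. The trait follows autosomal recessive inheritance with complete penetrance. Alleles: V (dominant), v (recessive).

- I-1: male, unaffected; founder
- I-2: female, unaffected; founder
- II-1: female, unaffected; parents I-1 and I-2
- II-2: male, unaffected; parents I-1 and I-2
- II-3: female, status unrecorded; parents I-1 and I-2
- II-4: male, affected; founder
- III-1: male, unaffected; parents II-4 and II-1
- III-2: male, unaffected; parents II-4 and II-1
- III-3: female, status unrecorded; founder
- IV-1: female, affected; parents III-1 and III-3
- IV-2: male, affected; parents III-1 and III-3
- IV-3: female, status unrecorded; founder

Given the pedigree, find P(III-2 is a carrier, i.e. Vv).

III-2 is unaffected so carries V and received v from II-4 (vv), so III-2 is Vv, giving P(Vv) = 1.

1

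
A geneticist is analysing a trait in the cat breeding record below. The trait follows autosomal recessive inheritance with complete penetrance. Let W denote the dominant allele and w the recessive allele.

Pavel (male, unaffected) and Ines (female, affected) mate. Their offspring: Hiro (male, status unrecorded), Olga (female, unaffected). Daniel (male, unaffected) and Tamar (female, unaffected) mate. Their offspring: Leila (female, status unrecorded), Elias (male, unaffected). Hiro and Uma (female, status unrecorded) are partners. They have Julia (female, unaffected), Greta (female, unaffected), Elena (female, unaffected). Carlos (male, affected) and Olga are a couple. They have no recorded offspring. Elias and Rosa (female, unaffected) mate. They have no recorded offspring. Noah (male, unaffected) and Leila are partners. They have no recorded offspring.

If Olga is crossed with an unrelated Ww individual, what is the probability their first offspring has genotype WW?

Olga is unaffected so carries W and received w from Ines (ww), so Olga is Ww.
The cross gives 1/4 WW : 1/2 Ww : 1/4 ww, so P(offspring has genotype WW) = 1/4.

1/4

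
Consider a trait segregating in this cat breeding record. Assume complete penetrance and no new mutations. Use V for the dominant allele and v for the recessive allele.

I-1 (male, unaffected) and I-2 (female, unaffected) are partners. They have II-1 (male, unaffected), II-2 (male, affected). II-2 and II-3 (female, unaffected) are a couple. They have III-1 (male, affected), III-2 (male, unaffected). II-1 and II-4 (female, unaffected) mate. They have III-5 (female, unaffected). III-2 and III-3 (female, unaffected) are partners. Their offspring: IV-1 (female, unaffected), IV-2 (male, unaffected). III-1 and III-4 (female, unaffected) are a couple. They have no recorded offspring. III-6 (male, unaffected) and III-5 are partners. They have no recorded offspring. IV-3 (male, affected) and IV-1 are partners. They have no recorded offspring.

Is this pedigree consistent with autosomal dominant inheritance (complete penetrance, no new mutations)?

Under autosomal dominant, II-2 (affected, male) cannot arise from I-1 (unaffected) × I-2 (unaffected).

No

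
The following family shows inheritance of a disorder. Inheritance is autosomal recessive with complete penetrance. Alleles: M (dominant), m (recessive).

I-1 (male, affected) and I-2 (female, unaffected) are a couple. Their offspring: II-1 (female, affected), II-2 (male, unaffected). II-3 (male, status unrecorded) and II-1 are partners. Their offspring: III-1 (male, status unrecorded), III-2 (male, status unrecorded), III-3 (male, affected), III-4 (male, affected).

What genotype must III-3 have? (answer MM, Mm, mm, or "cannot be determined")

III-3 is affected, so III-3 is mm.

mm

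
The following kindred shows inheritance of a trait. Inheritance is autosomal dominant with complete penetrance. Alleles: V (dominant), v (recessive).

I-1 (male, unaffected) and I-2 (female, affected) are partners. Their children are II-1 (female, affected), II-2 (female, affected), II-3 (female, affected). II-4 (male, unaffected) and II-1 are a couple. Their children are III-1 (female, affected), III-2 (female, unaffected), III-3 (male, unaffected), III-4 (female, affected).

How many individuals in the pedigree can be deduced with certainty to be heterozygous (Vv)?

Obligate heterozygotes: II-1 is affected so carries V and received v from I-1 (vv), so II-1 is Vv; II-2 is affected so carries V and received v from I-1 (vv), so II-2 is Vv; II-3 is affected so carries V and received v from I-1 (vv), so II-3 is Vv; III-1 is affected so carries V and received v from II-4 (vv), so III-1 is Vv; III-4 is affected so carries V and received v from II-4 (vv), so III-4 is Vv.
Every other individual is either homozygous by phenotype or has at least one consistent homozygous assignment, so the count is 5.

5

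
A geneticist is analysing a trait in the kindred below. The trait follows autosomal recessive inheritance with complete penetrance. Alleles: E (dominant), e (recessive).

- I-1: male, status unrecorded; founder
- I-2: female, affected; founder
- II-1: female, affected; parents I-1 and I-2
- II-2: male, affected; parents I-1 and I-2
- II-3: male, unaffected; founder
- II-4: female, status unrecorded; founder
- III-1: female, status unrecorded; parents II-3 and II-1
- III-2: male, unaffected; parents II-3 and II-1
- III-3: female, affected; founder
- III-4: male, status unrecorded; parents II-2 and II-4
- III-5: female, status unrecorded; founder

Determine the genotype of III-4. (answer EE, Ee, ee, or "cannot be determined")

III-4's phenotype is unrecorded, and no parent or child forces a single allele at both positions; consistent genotype assignments exist with III-4 as Ee or ee.

cannot be determined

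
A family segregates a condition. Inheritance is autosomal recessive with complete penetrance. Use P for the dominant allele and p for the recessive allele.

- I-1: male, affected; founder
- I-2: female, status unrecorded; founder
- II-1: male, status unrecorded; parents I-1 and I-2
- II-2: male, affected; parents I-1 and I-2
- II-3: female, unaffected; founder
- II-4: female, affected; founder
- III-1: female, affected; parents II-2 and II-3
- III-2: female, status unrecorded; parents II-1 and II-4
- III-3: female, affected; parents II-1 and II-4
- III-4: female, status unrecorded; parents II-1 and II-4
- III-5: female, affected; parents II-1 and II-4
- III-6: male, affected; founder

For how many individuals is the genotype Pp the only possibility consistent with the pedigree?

Obligate heterozygotes: II-3 is unaffected so carries P and passed p to III-1 (pp), so II-3 is Pp.
Every other individual is either homozygous by phenotype or has at least one consistent homozygous assignment, so the count is 1.

1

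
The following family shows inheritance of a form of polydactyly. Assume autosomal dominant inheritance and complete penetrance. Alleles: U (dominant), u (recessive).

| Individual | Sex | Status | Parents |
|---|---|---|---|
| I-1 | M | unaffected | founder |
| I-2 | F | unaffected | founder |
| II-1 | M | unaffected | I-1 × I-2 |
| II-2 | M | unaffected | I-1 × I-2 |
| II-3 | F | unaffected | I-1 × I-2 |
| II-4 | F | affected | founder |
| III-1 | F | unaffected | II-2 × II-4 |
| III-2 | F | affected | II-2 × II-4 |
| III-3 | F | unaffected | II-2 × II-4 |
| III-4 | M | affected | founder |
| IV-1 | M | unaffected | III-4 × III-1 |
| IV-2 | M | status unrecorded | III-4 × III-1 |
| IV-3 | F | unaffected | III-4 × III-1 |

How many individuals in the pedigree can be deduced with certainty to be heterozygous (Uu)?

Obligate heterozygotes: II-4 is affected so carries U and passed u to III-1 (uu), so II-4 is Uu; III-2 is affected so carries U and received u from II-2 (uu), so III-2 is Uu; III-4 is affected so carries U and passed u to IV-1 (uu), so III-4 is Uu.
Every other individual is either homozygous by phenotype or has at least one consistent homozygous assignment, so the count is 3.

3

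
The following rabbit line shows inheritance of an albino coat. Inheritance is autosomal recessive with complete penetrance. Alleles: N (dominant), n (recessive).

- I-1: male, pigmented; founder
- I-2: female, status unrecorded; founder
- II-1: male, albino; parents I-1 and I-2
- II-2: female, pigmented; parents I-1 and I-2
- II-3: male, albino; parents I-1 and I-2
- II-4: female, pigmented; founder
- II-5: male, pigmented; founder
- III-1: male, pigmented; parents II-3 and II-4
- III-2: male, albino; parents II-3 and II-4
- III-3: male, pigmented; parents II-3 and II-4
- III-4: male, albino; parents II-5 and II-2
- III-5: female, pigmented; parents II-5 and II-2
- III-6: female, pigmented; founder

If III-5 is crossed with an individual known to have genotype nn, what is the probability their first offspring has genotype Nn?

2/3

II-5 is pigmented so carries N and passed n to III-4 (nn), so II-5 is Nn.
II-2 is pigmented so carries N and passed n to III-4 (nn), so II-2 is Nn.
III-5 is a pigmented offspring of II-5 (Nn) × II-2 (Nn), whose cross gives 1/4 NN : 1/2 Nn : 1/4 nn; conditioning on being pigmented, III-5 is NN with probability 1/3, Nn with probability 2/3.
Summing over parental genotype combinations, P(offspring has genotype Nn) = 1/3·1 + 2/3·1/2 = 2/3.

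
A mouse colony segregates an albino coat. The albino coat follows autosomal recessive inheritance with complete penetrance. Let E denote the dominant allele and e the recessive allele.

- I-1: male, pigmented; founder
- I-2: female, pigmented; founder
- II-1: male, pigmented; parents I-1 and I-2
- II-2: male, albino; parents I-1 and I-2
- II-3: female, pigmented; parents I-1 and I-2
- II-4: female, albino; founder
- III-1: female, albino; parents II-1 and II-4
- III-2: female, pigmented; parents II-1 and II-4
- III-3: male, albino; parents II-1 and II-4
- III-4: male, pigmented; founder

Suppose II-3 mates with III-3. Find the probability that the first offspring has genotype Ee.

I-1 is pigmented so carries E and passed e to II-2 (ee), so I-1 is Ee.
I-2 is pigmented so carries E and passed e to II-2 (ee), so I-2 is Ee.
II-3 is a pigmented offspring of I-1 (Ee) × I-2 (Ee), whose cross gives 1/4 EE : 1/2 Ee : 1/4 ee; conditioning on being pigmented, II-3 is EE with probability 1/3, Ee with probability 2/3.
III-3 is albino, so III-3 is ee.
Summing over parental genotype combinations, P(offspring has genotype Ee) = 1/3·1 + 2/3·1/2 = 2/3.

2/3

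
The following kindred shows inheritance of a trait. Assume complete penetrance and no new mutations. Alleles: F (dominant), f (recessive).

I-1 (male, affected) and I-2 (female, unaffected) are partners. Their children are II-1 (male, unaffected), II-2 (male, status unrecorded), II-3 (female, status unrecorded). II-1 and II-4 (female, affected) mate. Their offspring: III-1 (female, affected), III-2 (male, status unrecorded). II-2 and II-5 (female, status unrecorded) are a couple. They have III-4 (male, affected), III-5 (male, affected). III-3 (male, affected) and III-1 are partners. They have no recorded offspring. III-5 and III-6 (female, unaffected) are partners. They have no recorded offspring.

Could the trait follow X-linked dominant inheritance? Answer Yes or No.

Yes

A consistent assignment under X-linked dominant exists: I-1 X^F Y, I-2 X^f X^f, II-1 X^f Y, II-2 X^f Y, II-3 X^F X^f, II-4 X^F X^F, II-5 X^F X^F, III-1 X^F X^f, III-2 X^F Y, III-3 X^F Y, III-4 X^F Y, III-5 X^F Y, III-6 X^f X^f.
In this assignment every recorded phenotype matches its genotype and every non-founder's genotype is obtainable from its parents' genotypes, so the pedigree is consistent.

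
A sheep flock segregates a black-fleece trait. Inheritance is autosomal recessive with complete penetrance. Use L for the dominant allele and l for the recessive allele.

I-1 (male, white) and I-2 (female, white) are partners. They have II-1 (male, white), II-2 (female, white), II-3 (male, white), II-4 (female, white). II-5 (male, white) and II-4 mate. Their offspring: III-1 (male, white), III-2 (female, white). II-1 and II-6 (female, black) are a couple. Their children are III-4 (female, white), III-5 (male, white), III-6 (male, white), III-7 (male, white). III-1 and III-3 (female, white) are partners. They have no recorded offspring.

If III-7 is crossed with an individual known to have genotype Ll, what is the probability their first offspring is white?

3/4

III-7 is white so carries L and received l from II-6 (ll), so III-7 is Ll.
The cross gives 1/4 LL : 1/2 Ll : 1/4 ll, so P(offspring is white) = 3/4.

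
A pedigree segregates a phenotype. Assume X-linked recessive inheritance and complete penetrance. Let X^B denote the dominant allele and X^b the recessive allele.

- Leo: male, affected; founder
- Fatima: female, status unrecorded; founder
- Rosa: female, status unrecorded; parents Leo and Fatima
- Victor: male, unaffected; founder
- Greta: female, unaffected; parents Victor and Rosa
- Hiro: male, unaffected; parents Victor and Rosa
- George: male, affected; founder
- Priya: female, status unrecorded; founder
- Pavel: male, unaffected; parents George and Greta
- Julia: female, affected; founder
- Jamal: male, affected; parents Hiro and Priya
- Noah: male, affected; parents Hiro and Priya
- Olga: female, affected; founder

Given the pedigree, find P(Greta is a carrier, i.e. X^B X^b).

Victor is unaffected, so Victor is X^B Y.
Rosa passed B to Hiro (X^B Y) and received b from Leo (X^b Y), so Rosa is X^B X^b.
Their cross gives offspring ratios 1/2 X^B X^B : 1/2 X^B X^b. Conditioning on Greta being unaffected, P(X^B X^b) = 1/2 / 1 = 1/2 before taking Greta's own offspring into account.
George is affected, so George is X^b Y.
Now use Greta's offspring. Probability of each recorded status — unaffected son Pavel: 1/2 if Greta is X^B X^b, 1 if X^B X^B.
Bayes: P(X^B X^b) = 1/2·1/2 / (1/2·1/2 + 1/2·1) = 1/3.

1/3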